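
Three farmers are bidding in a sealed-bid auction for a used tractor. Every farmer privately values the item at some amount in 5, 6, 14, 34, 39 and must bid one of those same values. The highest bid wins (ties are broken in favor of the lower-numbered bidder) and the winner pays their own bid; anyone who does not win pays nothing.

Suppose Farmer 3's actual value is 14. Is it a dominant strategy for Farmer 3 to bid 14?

No

Consider the case where Farmer 1 bids 5 and Farmer 2 bids 5.
Truthful bid 14: wins, pays 14, utility 14 - 14 = 0.
Bid 6 instead: wins, pays 6, utility 14 - 6 = 8.
Since 8 > 0, bidding 6 is strictly better here, so truthful bidding is not dominant.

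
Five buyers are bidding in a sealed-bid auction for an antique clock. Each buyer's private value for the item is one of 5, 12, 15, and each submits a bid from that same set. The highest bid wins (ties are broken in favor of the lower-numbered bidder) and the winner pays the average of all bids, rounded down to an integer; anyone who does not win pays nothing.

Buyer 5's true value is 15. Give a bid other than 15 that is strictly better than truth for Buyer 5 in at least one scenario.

Suppose Buyer 1 bids 5, Buyer 2 bids 5, Buyer 3 bids 5 and Buyer 4 bids 5.
Bid 15: wins, pays 7, utility 15 - 7 = 8.
Bid 12: wins, pays 6, utility 15 - 6 = 9.
So bidding 12 beats truth here (9 > 8).

12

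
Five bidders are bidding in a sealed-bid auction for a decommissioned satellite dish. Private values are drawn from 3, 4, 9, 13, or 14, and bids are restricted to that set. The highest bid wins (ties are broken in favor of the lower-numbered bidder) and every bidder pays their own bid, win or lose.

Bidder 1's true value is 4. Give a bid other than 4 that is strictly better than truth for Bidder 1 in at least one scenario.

3

Suppose Bidder 2 bids 3, Bidder 3 bids 3, Bidder 4 bids 3 and Bidder 5 bids 3.
Bid 4: wins, pays 4, utility 4 - 4 = 0.
Bid 3: wins, pays 3, utility 4 - 3 = 1.
So bidding 3 beats truth here (1 > 0).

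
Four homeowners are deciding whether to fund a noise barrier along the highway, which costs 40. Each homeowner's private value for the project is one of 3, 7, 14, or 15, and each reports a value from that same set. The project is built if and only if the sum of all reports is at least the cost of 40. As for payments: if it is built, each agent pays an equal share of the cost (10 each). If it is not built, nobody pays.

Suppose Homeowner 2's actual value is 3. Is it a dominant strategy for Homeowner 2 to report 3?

Check each profile of the others' reports and compare truth against every alternative report.
Others report (3, 15, 15): truth gives 0, best alternative gives -7.
Others report (7, 14, 14): truth gives 0, best alternative gives -7.
Others report (7, 14, 15): truth gives 0, best alternative gives -7.
Others report (7, 15, 14): truth gives 0, best alternative gives -7.
Others report (14, 7, 14): truth gives 0, best alternative gives -7.
Others report (14, 7, 15): truth gives 0, best alternative gives -7.
(Remaining 58 profiles checked similarly; truth is weakly best in each.)
In every case the truthful report is at least as good as any alternative, so it is a dominant strategy.

Yes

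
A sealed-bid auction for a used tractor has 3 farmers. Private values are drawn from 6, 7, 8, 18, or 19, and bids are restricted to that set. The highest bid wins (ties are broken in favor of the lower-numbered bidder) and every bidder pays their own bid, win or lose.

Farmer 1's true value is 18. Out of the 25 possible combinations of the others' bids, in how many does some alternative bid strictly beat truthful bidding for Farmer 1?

Others bid (6, 6): truth gives 0; bid 6 gives 12 > 0. Violating.
Others bid (6, 7): truth gives 0; bid 7 gives 11 > 0. Violating.
Others bid (6, 8): truth gives 0; bid 8 gives 10 > 0. Violating.
Others bid (6, 19): truth gives -18; bid 19 gives -1 > -18. Violating.
Others bid (6, 18): truth gives 0; no alternative beats it.
Others bid (7, 18): truth gives 0; no alternative beats it.
(Checking all 25 profiles: 18 have a profitable deviation, 7 do not.)

18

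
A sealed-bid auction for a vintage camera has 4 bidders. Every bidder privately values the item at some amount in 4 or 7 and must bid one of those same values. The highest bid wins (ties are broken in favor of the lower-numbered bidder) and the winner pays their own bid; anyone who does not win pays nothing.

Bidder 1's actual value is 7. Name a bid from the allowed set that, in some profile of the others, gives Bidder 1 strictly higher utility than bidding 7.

Suppose Bidder 2 bids 4, Bidder 3 bids 4 and Bidder 4 bids 4.
Bid 7: wins, pays 7, utility 7 - 7 = 0.
Bid 4: wins, pays 4, utility 7 - 4 = 3.
So bidding 4 beats truth here (3 > 0).

4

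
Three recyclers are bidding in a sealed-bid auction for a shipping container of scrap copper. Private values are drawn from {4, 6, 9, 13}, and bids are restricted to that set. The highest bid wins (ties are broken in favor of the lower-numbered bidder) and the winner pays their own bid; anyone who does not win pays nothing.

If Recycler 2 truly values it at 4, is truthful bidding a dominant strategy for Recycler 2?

Yes

Check each profile of the others' bids and compare truth against every alternative bid.
Others bid (4, 4): truth gives 0, best alternative gives -2.
Others bid (4, 6): truth gives 0, best alternative gives -2.
Others bid (4, 9): truth gives 0, best alternative gives 0.
Others bid (4, 13): truth gives 0, best alternative gives 0.
Others bid (6, 4): truth gives 0, best alternative gives 0.
Others bid (6, 6): truth gives 0, best alternative gives 0.
(Remaining 10 profiles checked similarly; truth is weakly best in each.)
In every case the truthful bid is at least as good as any alternative, so it is a dominant strategy.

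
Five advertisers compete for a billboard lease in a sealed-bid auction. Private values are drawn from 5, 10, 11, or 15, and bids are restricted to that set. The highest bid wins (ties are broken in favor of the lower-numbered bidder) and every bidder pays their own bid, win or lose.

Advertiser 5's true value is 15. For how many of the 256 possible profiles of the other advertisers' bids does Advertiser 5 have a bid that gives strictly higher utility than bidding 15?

191

Others bid (5, 5, 5, 5): truth gives 0; bid 10 gives 5 > 0. Violating.
Others bid (5, 5, 5, 10): truth gives 0; bid 11 gives 4 > 0. Violating.
Others bid (5, 5, 5, 15): truth gives -15; bid 5 gives -5 > -15. Violating.
Others bid (5, 5, 10, 5): truth gives 0; bid 11 gives 4 > 0. Violating.
Others bid (5, 5, 5, 11): truth gives 0; no alternative beats it.
Others bid (5, 5, 10, 11): truth gives 0; no alternative beats it.
(Checking all 256 profiles: 191 have a profitable deviation, 65 do not.)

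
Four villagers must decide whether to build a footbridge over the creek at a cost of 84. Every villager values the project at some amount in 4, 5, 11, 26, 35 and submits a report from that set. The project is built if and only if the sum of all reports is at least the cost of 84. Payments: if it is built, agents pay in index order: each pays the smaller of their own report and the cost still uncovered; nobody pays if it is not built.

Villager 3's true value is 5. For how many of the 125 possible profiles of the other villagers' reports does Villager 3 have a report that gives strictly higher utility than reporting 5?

Others report (11, 35, 35): truth gives 0; report 4 gives 1 > 0. Violating.
Others report (26, 26, 35): truth gives 0; report 4 gives 1 > 0. Violating.
Others report (26, 35, 26): truth gives 0; report 4 gives 1 > 0. Violating.
Others report (26, 35, 35): truth gives 0; report 4 gives 1 > 0. Violating.
Others report (4, 4, 4): truth gives 0; no alternative beats it.
Others report (4, 4, 5): truth gives 0; no alternative beats it.
(Checking all 125 profiles: 10 have a profitable deviation, 115 do not.)

10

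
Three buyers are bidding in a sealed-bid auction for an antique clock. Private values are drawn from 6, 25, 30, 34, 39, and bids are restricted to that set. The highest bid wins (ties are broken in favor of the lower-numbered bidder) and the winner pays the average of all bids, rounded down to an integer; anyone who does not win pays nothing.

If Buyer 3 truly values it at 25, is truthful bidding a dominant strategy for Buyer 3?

Consider the case where Buyer 1 bids 6 and Buyer 2 bids 25.
Truthful bid 25: loses, pays 0, utility 0.
Bid 30 instead: wins, pays 20, utility 25 - 20 = 5.
Since 5 > 0, bidding 30 is strictly better here, so truthful bidding is not dominant.

No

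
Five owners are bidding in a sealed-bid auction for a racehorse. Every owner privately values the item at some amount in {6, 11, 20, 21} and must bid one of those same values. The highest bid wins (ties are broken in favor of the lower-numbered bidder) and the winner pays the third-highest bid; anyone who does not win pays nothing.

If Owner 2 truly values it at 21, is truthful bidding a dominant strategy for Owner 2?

Yes

Check each profile of the others' bids and compare truth against every alternative bid.
Others bid (6, 6, 6, 21): truth gives 15, best alternative gives 0.
Others bid (6, 6, 21, 6): truth gives 15, best alternative gives 0.
Others bid (6, 21, 6, 6): truth gives 15, best alternative gives 0.
Others bid (20, 6, 6, 6): truth gives 15, best alternative gives 0.
Others bid (6, 6, 11, 21): truth gives 10, best alternative gives 0.
Others bid (6, 6, 21, 11): truth gives 10, best alternative gives 0.
(Remaining 250 profiles checked similarly; truth is weakly best in each.)
In every case the truthful bid is at least as good as any alternative, so it is a dominant strategy.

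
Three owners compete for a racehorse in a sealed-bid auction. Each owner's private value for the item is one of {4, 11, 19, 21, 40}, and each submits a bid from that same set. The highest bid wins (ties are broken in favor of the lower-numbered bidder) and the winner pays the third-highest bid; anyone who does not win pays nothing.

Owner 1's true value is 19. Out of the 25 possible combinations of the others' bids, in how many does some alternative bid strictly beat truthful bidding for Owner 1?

8

Others bid (4, 21): truth gives 0; bid 21 gives 15 > 0. Violating.
Others bid (4, 40): truth gives 0; bid 40 gives 15 > 0. Violating.
Others bid (11, 21): truth gives 0; bid 21 gives 8 > 0. Violating.
Others bid (11, 40): truth gives 0; bid 40 gives 8 > 0. Violating.
Others bid (4, 4): truth gives 15; no alternative beats it.
Others bid (4, 11): truth gives 15; no alternative beats it.
(Checking all 25 profiles: 8 have a profitable deviation, 17 do not.)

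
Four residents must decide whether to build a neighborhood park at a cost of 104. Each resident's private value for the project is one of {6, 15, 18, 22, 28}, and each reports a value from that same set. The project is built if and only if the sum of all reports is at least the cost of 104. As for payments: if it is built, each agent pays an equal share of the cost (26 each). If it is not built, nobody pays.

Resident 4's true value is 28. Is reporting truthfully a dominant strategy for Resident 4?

Check each profile of the others' reports and compare truth against every alternative report.
Others report (22, 28, 28): truth gives 2, best alternative gives 0.
Others report (28, 22, 28): truth gives 2, best alternative gives 0.
Others report (28, 28, 22): truth gives 2, best alternative gives 0.
Others report (28, 28, 28): truth gives 2, best alternative gives 2.
Others report (6, 6, 6): truth gives 0, best alternative gives 0.
Others report (6, 6, 15): truth gives 0, best alternative gives 0.
(Remaining 119 profiles checked similarly; truth is weakly best in each.)
In every case the truthful report is at least as good as any alternative, so it is a dominant strategy.

Yes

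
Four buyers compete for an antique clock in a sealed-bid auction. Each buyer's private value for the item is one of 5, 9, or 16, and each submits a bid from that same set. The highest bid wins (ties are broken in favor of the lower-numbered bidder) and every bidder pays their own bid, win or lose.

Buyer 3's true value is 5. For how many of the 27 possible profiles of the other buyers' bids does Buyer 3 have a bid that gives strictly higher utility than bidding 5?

Others bid (5, 5, 5): truth gives -5; bid 9 gives -4 > -5. Violating.
Others bid (5, 5, 9): truth gives -5; bid 9 gives -4 > -5. Violating.
Others bid (5, 5, 16): truth gives -5; no alternative beats it.
Others bid (5, 9, 5): truth gives -5; no alternative beats it.
(Checking all 27 profiles: 2 have a profitable deviation, 25 do not.)

2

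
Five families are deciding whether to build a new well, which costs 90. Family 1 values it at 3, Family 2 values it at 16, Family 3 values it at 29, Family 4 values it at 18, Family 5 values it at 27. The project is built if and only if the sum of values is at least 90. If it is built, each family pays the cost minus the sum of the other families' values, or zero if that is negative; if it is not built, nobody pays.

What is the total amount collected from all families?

78

Total value 93 ≥ cost 90, so it is built.
Family 1: others sum to 90; max(0, 90 - 90) = 0.
Family 2: others sum to 77; max(0, 90 - 77) = 13.
Family 3: others sum to 64; max(0, 90 - 64) = 26.
Family 4: others sum to 75; max(0, 90 - 75) = 15.
Family 5: others sum to 66; max(0, 90 - 66) = 24.
Total collected = 0 + 13 + 26 + 15 + 24 = 78.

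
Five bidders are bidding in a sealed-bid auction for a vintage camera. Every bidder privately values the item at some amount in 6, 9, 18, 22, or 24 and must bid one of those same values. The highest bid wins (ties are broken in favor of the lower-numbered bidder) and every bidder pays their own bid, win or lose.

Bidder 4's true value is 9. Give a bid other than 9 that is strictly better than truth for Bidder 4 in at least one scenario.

6

Suppose Bidder 1 bids 6, Bidder 2 bids 6, Bidder 3 bids 6 and Bidder 5 bids 18.
Bid 9: loses but pays 9, utility -9.
Bid 6: loses but pays 6, utility -6.
So bidding 6 beats truth here (-6 > -9).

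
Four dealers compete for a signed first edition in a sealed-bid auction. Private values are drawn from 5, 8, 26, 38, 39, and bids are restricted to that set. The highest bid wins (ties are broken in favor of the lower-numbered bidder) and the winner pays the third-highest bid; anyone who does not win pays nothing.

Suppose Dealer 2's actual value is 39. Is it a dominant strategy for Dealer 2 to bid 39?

Yes

Check each profile of the others' bids and compare truth against every alternative bid.
Others bid (5, 5, 39): truth gives 34, best alternative gives 0.
Others bid (5, 39, 5): truth gives 34, best alternative gives 0.
Others bid (38, 5, 5): truth gives 34, best alternative gives 0.
Others bid (5, 8, 39): truth gives 31, best alternative gives 0.
Others bid (5, 39, 8): truth gives 31, best alternative gives 0.
Others bid (8, 5, 39): truth gives 31, best alternative gives 0.
(Remaining 119 profiles checked similarly; truth is weakly best in each.)
In every case the truthful bid is at least as good as any alternative, so it is a dominant strategy.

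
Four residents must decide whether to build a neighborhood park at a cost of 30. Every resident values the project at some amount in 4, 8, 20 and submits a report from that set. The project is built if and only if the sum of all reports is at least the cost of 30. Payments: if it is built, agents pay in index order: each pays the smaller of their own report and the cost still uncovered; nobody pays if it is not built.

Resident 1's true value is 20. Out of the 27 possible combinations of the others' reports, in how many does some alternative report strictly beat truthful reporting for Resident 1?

Others report (4, 4, 20): truth gives 0; report 4 gives 16 > 0. Violating.
Others report (4, 8, 20): truth gives 0; report 4 gives 16 > 0. Violating.
Others report (4, 20, 4): truth gives 0; report 4 gives 16 > 0. Violating.
Others report (4, 20, 8): truth gives 0; report 4 gives 16 > 0. Violating.
Others report (4, 4, 4): truth gives 0; no alternative beats it.
Others report (4, 4, 8): truth gives 0; no alternative beats it.
(Checking all 27 profiles: 20 have a profitable deviation, 7 do not.)

20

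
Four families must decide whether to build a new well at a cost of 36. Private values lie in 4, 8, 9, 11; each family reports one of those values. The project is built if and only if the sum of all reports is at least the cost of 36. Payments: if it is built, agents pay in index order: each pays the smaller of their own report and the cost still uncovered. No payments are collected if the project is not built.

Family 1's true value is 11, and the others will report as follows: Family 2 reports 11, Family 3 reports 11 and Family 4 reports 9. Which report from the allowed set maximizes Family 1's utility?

8

Report 4: project not built, utility 0.
Report 8: project built, pays 8, utility 11 - 8 = 3.
Report 9: project built, pays 9, utility 11 - 9 = 2.
Report 11: project built, pays 11, utility 11 - 11 = 0.
The best choice is 8 with utility 3.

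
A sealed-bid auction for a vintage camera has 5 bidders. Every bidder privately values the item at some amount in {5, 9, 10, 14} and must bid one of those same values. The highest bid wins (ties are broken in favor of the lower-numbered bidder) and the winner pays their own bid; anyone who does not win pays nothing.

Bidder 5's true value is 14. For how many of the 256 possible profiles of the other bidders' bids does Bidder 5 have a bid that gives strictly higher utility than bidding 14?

Others bid (5, 5, 5, 5): truth gives 0; bid 9 gives 5 > 0. Violating.
Others bid (5, 5, 5, 9): truth gives 0; bid 10 gives 4 > 0. Violating.
Others bid (5, 5, 9, 5): truth gives 0; bid 10 gives 4 > 0. Violating.
Others bid (5, 5, 9, 9): truth gives 0; bid 10 gives 4 > 0. Violating.
Others bid (5, 5, 5, 10): truth gives 0; no alternative beats it.
Others bid (5, 5, 5, 14): truth gives 0; no alternative beats it.
(Checking all 256 profiles: 16 have a profitable deviation, 240 do not.)

16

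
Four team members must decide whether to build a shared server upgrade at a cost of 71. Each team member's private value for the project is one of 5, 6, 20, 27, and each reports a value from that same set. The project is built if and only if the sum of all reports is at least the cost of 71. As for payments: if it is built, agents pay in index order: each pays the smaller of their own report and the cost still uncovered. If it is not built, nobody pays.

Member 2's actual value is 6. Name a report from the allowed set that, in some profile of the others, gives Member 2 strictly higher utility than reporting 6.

Suppose Member 1 reports 20, Member 3 reports 20 and Member 4 reports 27.
Report 6: project built, pays 6, utility 6 - 6 = 0.
Report 5: project built, pays 5, utility 6 - 5 = 1.
So reporting 5 beats truth here (1 > 0).

5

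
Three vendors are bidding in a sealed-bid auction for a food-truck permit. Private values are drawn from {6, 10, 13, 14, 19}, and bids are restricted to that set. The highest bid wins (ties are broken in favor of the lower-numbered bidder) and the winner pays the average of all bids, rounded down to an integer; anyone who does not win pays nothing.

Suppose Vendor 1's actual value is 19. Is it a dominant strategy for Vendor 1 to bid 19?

Consider the case where Vendor 2 bids 6 and Vendor 3 bids 6.
Truthful bid 19: wins, pays 10, utility 19 - 10 = 9.
Bid 6 instead: wins, pays 6, utility 19 - 6 = 13.
Since 13 > 9, bidding 6 is strictly better here, so truthful bidding is not dominant.

No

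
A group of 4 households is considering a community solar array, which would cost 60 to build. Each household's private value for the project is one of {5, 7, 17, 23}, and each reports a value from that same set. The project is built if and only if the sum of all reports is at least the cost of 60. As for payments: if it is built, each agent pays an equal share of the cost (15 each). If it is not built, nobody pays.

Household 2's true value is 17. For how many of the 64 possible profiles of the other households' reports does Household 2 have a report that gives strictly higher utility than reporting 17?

9

Others report (5, 17, 17): truth gives 0; report 23 gives 2 > 0. Violating.
Others report (7, 7, 23): truth gives 0; report 23 gives 2 > 0. Violating.
Others report (7, 17, 17): truth gives 0; report 23 gives 2 > 0. Violating.
Others report (7, 23, 7): truth gives 0; report 23 gives 2 > 0. Violating.
Others report (5, 5, 5): truth gives 0; no alternative beats it.
Others report (5, 5, 7): truth gives 0; no alternative beats it.
(Checking all 64 profiles: 9 have a profitable deviation, 55 do not.)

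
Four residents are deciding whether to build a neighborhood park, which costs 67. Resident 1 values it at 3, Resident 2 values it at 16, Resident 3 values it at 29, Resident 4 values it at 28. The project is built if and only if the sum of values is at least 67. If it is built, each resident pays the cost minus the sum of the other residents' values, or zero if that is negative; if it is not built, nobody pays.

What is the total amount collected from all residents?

Total value 76 ≥ cost 67, so it is built.
Resident 1: others sum to 73; max(0, 67 - 73) = 0.
Resident 2: others sum to 60; max(0, 67 - 60) = 7.
Resident 3: others sum to 47; max(0, 67 - 47) = 20.
Resident 4: others sum to 48; max(0, 67 - 48) = 19.
Total collected = 0 + 7 + 20 + 19 = 46.

46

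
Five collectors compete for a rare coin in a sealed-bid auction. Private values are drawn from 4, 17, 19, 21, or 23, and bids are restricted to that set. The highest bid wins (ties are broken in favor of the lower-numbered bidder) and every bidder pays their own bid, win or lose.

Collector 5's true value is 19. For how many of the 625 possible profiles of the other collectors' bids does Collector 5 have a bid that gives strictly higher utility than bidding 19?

610

Others bid (4, 4, 4, 4): truth gives 0; bid 17 gives 2 > 0. Violating.
Others bid (4, 4, 4, 19): truth gives -19; bid 21 gives -2 > -19. Violating.
Others bid (4, 4, 4, 21): truth gives -19; bid 4 gives -4 > -19. Violating.
Others bid (4, 4, 4, 23): truth gives -19; bid 4 gives -4 > -19. Violating.
Others bid (4, 4, 4, 17): truth gives 0; no alternative beats it.
Others bid (4, 4, 17, 4): truth gives 0; no alternative beats it.
(Checking all 625 profiles: 610 have a profitable deviation, 15 do not.)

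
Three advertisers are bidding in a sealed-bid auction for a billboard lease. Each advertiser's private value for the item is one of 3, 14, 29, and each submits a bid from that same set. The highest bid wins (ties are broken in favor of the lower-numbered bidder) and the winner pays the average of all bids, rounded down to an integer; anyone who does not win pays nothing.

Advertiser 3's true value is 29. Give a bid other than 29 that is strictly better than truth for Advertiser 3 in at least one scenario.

Suppose Advertiser 1 bids 3 and Advertiser 2 bids 3.
Bid 29: wins, pays 11, utility 29 - 11 = 18.
Bid 14: wins, pays 6, utility 29 - 6 = 23.
So bidding 14 beats truth here (23 > 18).

14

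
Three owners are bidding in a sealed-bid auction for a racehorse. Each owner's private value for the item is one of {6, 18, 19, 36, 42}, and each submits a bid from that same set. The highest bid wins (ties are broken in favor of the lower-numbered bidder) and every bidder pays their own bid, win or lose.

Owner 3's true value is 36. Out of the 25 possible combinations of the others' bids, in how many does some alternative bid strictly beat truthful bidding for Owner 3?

20

Others bid (6, 6): truth gives 0; bid 18 gives 18 > 0. Violating.
Others bid (6, 18): truth gives 0; bid 19 gives 17 > 0. Violating.
Others bid (6, 36): truth gives -36; bid 6 gives -6 > -36. Violating.
Others bid (6, 42): truth gives -36; bid 6 gives -6 > -36. Violating.
Others bid (6, 19): truth gives 0; no alternative beats it.
Others bid (18, 19): truth gives 0; no alternative beats it.
(Checking all 25 profiles: 20 have a profitable deviation, 5 do not.)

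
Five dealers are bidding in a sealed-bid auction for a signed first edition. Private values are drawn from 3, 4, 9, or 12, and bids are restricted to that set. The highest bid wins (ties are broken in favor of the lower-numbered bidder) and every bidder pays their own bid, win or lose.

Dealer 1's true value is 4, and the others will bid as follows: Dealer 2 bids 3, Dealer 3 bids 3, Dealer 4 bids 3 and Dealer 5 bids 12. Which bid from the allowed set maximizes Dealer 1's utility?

Bid 3: loses but pays 3, utility -3.
Bid 4: loses but pays 4, utility -4.
Bid 9: loses but pays 9, utility -9.
Bid 12: wins, pays 12, utility 4 - 12 = -8.
The best choice is 3 with utility -3.

3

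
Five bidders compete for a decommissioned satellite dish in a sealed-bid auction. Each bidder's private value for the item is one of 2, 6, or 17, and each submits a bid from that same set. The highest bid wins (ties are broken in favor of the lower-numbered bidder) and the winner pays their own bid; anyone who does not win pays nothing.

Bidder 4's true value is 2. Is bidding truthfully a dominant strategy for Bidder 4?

Check each profile of the others' bids and compare truth against every alternative bid.
Others bid (2, 2, 2, 2): truth gives 0, best alternative gives -4.
Others bid (2, 2, 2, 6): truth gives 0, best alternative gives -4.
Others bid (2, 2, 2, 17): truth gives 0, best alternative gives 0.
Others bid (2, 2, 6, 2): truth gives 0, best alternative gives 0.
Others bid (2, 2, 6, 6): truth gives 0, best alternative gives 0.
Others bid (2, 2, 6, 17): truth gives 0, best alternative gives 0.
(Remaining 75 profiles checked similarly; truth is weakly best in each.)
In every case the truthful bid is at least as good as any alternative, so it is a dominant strategy.

Yes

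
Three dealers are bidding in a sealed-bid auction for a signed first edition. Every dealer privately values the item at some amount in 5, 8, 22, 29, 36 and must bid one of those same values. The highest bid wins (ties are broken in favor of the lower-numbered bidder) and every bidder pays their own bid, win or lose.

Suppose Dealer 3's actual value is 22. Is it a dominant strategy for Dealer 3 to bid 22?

No

Consider the case where Dealer 1 bids 5 and Dealer 2 bids 5.
Truthful bid 22: wins, pays 22, utility 22 - 22 = 0.
Bid 8 instead: wins, pays 8, utility 22 - 8 = 14.
Since 14 > 0, bidding 8 is strictly better here, so truthful bidding is not dominant.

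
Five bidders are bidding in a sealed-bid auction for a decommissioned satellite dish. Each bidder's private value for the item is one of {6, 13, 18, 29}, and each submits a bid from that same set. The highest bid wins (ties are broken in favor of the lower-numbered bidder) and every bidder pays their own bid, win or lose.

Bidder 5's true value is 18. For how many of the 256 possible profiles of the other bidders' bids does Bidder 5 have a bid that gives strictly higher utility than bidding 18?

241

Others bid (6, 6, 6, 6): truth gives 0; bid 13 gives 5 > 0. Violating.
Others bid (6, 6, 6, 18): truth gives -18; bid 6 gives -6 > -18. Violating.
Others bid (6, 6, 6, 29): truth gives -18; bid 6 gives -6 > -18. Violating.
Others bid (6, 6, 13, 18): truth gives -18; bid 6 gives -6 > -18. Violating.
Others bid (6, 6, 6, 13): truth gives 0; no alternative beats it.
Others bid (6, 6, 13, 6): truth gives 0; no alternative beats it.
(Checking all 256 profiles: 241 have a profitable deviation, 15 do not.)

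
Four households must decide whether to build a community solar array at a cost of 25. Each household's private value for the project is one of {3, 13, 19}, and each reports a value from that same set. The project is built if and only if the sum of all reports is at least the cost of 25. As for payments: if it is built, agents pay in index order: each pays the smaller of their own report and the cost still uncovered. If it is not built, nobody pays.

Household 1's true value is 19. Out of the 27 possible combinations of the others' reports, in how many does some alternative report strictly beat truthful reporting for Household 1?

Others report (3, 3, 13): truth gives 0; report 13 gives 6 > 0. Violating.
Others report (3, 3, 19): truth gives 0; report 3 gives 16 > 0. Violating.
Others report (3, 13, 3): truth gives 0; report 13 gives 6 > 0. Violating.
Others report (3, 13, 13): truth gives 0; report 3 gives 16 > 0. Violating.
Others report (3, 3, 3): truth gives 0; no alternative beats it.
(Checking all 27 profiles: 26 have a profitable deviation, 1 does not.)

26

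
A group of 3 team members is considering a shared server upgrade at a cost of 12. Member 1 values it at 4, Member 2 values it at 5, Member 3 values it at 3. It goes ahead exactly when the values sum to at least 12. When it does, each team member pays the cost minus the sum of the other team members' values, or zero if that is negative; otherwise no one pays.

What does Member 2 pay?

Total value 12 ≥ cost 12, so the project is built.
The other team members' values sum to 7.
Cost minus that sum is 12 - 7 = 5.

5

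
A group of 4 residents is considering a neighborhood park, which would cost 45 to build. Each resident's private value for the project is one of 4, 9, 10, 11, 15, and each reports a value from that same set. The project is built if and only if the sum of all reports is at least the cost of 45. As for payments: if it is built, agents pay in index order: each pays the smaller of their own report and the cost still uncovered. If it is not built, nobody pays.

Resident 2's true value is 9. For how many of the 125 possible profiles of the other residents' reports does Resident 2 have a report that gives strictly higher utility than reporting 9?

Others report (11, 15, 15): truth gives 0; report 4 gives 5 > 0. Violating.
Others report (15, 11, 15): truth gives 0; report 4 gives 5 > 0. Violating.
Others report (15, 15, 11): truth gives 0; report 4 gives 5 > 0. Violating.
Others report (15, 15, 15): truth gives 0; report 4 gives 5 > 0. Violating.
Others report (4, 4, 4): truth gives 0; no alternative beats it.
Others report (4, 4, 9): truth gives 0; no alternative beats it.
(Checking all 125 profiles: 4 have a profitable deviation, 121 do not.)

4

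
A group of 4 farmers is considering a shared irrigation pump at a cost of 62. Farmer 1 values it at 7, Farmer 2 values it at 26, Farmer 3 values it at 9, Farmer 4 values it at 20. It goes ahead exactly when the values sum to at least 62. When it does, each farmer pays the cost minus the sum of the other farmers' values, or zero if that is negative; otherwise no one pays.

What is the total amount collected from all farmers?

Total value 62 ≥ cost 62, so it is built.
Farmer 1: others sum to 55; max(0, 62 - 55) = 7.
Farmer 2: others sum to 36; max(0, 62 - 36) = 26.
Farmer 3: others sum to 53; max(0, 62 - 53) = 9.
Farmer 4: others sum to 42; max(0, 62 - 42) = 20.
Total collected = 7 + 26 + 9 + 20 = 62.

62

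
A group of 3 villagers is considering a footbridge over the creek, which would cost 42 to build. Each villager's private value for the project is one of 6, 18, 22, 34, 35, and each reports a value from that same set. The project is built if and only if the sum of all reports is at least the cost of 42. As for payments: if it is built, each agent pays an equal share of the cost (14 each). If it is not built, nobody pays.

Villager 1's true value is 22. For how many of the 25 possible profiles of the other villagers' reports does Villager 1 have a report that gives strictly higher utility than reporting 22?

Others report (6, 6): truth gives 0; report 34 gives 8 > 0. Violating.
Others report (6, 18): truth gives 8; no alternative beats it.
Others report (6, 22): truth gives 8; no alternative beats it.
(Checking all 25 profiles: 1 has a profitable deviation, 24 do not.)

1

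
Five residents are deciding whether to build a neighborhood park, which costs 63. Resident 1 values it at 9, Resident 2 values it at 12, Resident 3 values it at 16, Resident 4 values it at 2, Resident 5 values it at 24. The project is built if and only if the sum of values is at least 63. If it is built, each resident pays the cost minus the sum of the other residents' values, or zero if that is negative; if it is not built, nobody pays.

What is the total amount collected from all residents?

63

Total value 63 ≥ cost 63, so it is built.
Resident 1: others sum to 54; max(0, 63 - 54) = 9.
Resident 2: others sum to 51; max(0, 63 - 51) = 12.
Resident 3: others sum to 47; max(0, 63 - 47) = 16.
Resident 4: others sum to 61; max(0, 63 - 61) = 2.
Resident 5: others sum to 39; max(0, 63 - 39) = 24.
Total collected = 9 + 12 + 16 + 2 + 24 = 63.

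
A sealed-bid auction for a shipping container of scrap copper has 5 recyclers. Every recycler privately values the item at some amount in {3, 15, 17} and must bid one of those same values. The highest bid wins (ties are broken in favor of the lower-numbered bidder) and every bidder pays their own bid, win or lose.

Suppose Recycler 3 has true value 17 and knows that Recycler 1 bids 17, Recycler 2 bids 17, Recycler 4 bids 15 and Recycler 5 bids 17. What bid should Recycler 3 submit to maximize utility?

3

Bid 3: loses but pays 3, utility -3.
Bid 15: loses but pays 15, utility -15.
Bid 17: loses but pays 17, utility -17.
The best choice is 3 with utility -3.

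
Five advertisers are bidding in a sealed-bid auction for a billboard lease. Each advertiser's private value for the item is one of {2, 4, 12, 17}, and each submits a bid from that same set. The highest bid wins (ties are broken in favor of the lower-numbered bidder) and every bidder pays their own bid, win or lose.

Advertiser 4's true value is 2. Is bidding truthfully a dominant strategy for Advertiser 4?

Check each profile of the others' bids and compare truth against every alternative bid.
Others bid (2, 2, 2, 12): truth gives -2, best alternative gives -4.
Others bid (2, 2, 2, 17): truth gives -2, best alternative gives -4.
Others bid (2, 2, 4, 2): truth gives -2, best alternative gives -4.
Others bid (2, 2, 4, 4): truth gives -2, best alternative gives -4.
Others bid (2, 2, 4, 12): truth gives -2, best alternative gives -4.
Others bid (2, 2, 4, 17): truth gives -2, best alternative gives -4.
(Remaining 250 profiles checked similarly; truth is weakly best in each.)
In every case the truthful bid is at least as good as any alternative, so it is a dominant strategy.

Yes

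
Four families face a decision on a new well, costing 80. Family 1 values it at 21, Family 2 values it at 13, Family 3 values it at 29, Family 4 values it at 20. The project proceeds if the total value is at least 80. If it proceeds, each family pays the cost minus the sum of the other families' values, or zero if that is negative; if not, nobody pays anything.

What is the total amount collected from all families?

71

Total value 83 ≥ cost 80, so it is built.
Family 1: others sum to 62; max(0, 80 - 62) = 18.
Family 2: others sum to 70; max(0, 80 - 70) = 10.
Family 3: others sum to 54; max(0, 80 - 54) = 26.
Family 4: others sum to 63; max(0, 80 - 63) = 17.
Total collected = 18 + 10 + 26 + 17 = 71.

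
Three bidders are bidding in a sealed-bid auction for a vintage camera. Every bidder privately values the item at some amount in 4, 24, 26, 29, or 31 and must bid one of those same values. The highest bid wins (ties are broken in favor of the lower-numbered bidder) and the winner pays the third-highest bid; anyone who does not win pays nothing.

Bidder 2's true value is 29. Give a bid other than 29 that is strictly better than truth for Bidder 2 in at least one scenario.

31

Suppose Bidder 1 bids 4 and Bidder 3 bids 31.
Bid 29: loses, pays 0, utility 0.
Bid 31: wins, pays 4, utility 29 - 4 = 25.
So bidding 31 beats truth here (25 > 0).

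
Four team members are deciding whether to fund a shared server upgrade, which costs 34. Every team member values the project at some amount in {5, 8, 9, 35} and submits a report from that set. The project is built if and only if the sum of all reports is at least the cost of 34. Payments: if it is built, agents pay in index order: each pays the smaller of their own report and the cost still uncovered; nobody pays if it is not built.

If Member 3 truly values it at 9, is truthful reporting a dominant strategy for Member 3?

No

Consider the case where Member 1 reports 5, Member 2 reports 5 and Member 4 reports 35.
Truthful report 9: project built, pays 9, utility 9 - 9 = 0.
Report 5 instead: project built, pays 5, utility 9 - 5 = 4.
Since 4 > 0, reporting 5 is strictly better here, so truthful reporting is not dominant.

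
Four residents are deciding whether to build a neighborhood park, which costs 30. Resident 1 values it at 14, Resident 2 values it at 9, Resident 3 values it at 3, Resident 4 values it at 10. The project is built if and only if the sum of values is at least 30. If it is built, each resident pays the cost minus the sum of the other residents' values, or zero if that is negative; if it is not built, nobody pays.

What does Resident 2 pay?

3

Total value 36 ≥ cost 30, so the project is built.
The other residents' values sum to 27.
Cost minus that sum is 30 - 27 = 3.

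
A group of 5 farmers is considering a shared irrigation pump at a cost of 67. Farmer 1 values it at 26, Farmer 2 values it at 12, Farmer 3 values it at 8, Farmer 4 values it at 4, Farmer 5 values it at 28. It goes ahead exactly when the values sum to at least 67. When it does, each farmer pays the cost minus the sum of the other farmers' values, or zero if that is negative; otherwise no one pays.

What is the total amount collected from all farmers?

Total value 78 ≥ cost 67, so it is built.
Farmer 1: others sum to 52; max(0, 67 - 52) = 15.
Farmer 2: others sum to 66; max(0, 67 - 66) = 1.
Farmer 3: others sum to 70; max(0, 67 - 70) = 0.
Farmer 4: others sum to 74; max(0, 67 - 74) = 0.
Farmer 5: others sum to 50; max(0, 67 - 50) = 17.
Total collected = 15 + 1 + 0 + 0 + 17 = 33.

33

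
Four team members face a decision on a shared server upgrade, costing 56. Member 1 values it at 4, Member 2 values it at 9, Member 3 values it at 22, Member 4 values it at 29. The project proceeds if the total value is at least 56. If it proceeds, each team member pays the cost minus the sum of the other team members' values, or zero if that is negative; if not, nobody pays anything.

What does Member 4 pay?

21

Total value 64 ≥ cost 56, so the project is built.
The other team members' values sum to 35.
Cost minus that sum is 56 - 35 = 21.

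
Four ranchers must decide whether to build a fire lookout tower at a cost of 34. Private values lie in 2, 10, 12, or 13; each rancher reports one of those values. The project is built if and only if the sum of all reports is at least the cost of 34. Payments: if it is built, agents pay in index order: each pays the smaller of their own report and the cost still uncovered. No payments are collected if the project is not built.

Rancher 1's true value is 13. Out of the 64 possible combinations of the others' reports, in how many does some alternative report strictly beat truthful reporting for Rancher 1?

54

Others report (2, 10, 10): truth gives 0; report 12 gives 1 > 0. Violating.
Others report (2, 10, 12): truth gives 0; report 10 gives 3 > 0. Violating.
Others report (2, 10, 13): truth gives 0; report 10 gives 3 > 0. Violating.
Others report (2, 12, 10): truth gives 0; report 10 gives 3 > 0. Violating.
Others report (2, 2, 2): truth gives 0; no alternative beats it.
Others report (2, 2, 10): truth gives 0; no alternative beats it.
(Checking all 64 profiles: 54 have a profitable deviation, 10 do not.)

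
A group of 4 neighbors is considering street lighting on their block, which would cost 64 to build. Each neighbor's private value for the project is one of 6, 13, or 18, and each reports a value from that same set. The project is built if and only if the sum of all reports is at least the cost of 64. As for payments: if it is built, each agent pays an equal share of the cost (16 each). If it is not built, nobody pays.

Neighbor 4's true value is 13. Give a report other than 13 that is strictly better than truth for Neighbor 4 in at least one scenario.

6

Suppose Neighbor 1 reports 18, Neighbor 2 reports 18 and Neighbor 3 reports 18.
Report 13: project built, pays 16, utility 13 - 16 = -3.
Report 6: project not built, utility 0.
So reporting 6 beats truth here (0 > -3).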